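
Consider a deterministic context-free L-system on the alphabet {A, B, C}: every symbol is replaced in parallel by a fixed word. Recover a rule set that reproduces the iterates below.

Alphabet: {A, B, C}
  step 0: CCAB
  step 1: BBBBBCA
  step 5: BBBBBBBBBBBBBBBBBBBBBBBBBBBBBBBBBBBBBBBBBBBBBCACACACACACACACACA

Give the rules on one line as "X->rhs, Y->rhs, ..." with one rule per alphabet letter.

A->B, B->CA, C->BB

  step 0 ⇒ step 1: CCAB ⇒ BB·BB·B·CA
    A ↦ B
    B ↦ CA
    C ↦ BB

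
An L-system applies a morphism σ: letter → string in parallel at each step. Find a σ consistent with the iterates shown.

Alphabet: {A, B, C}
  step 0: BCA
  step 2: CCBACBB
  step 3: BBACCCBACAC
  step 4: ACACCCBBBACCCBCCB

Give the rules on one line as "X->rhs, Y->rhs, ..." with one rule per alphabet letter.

  step 3 ⇒ step 4: BBACCCBACAC ⇒ AC·AC·CC·B·B·B·AC·CC·B·CC·B
    A ↦ CC
    B ↦ AC
    C ↦ B

A->CC, B->AC, C->B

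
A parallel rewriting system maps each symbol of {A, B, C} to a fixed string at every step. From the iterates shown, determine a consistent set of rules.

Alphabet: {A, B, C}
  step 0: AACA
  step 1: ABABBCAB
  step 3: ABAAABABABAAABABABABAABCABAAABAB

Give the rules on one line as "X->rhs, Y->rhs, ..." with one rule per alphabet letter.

A->AB, B->AA, C->BC

  step 0 ⇒ step 1: AACA ⇒ AB·AB·BC·AB
    A ↦ AB
    C ↦ BC
    B ↦ AA  (constrained at step 1)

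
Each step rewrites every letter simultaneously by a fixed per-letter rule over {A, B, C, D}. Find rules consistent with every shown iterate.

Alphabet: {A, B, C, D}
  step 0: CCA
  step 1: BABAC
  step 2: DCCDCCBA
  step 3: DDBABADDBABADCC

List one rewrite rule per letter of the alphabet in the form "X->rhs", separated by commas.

A->C, B->DC, C->BA, D->DD

  step 2 ⇒ step 3: DCCDCCBA ⇒ DD·BA·BA·DD·BA·BA·DC·C
    A ↦ C
    B ↦ DC
    C ↦ BA
    D ↦ DD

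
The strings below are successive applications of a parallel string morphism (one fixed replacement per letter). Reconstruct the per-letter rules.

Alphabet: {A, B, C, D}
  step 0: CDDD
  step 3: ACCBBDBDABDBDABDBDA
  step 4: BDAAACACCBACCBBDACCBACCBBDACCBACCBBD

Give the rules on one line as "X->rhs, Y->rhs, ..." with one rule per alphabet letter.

  step 3 ⇒ step 4: ACCBBDBDABDBDABDBDA ⇒ BD·A·A·AC·AC·CB·AC·CB·BD·AC·CB·AC·CB·BD·AC·CB·AC·CB·BD
    A ↦ BD
    B ↦ AC
    C ↦ A
    D ↦ CB

A->BD, B->AC, C->A, D->CB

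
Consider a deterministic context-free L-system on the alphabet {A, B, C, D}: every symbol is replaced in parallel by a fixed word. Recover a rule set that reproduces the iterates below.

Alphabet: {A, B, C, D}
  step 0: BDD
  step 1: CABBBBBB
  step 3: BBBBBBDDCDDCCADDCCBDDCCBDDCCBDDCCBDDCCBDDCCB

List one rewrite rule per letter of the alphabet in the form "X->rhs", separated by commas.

  step 0 ⇒ step 1: BDD ⇒ CA·BBB·BBB
    B ↦ CA
    D ↦ BBB
    A ↦ CB  (constrained at step 1)
    C ↦ DDC  (constrained at step 1)

A->CB, B->CA, C->DDC, D->BBB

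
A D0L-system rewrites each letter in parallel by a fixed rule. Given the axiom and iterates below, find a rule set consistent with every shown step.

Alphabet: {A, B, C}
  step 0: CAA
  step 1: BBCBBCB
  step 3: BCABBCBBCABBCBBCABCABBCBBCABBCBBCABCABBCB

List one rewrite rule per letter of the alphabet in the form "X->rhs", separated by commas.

  step 0 ⇒ step 1: CAA ⇒ B·BCB·BCB
    A ↦ BCB
    C ↦ B
    B ↦ BCA  (constrained at step 1)

A->BCB, B->BCA, C->B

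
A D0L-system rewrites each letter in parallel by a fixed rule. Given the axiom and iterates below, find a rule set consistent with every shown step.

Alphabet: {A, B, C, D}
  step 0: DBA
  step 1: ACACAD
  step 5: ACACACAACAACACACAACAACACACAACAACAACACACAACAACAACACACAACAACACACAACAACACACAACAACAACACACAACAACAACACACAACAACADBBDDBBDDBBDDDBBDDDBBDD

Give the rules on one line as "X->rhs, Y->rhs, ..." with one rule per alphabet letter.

A->D, B->CA, C->BBD, D->ACA

  step 0 ⇒ step 1: DBA ⇒ ACA·CA·D
    A ↦ D
    B ↦ CA
    D ↦ ACA
    C ↦ BBD  (constrained at step 1)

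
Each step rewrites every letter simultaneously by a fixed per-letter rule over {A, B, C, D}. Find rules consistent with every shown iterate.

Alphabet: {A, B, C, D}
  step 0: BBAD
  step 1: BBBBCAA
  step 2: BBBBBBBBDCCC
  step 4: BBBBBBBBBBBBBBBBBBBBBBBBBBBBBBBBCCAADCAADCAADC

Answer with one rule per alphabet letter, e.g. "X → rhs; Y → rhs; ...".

  step 1 ⇒ step 2: BBBBCAA ⇒ BB·BB·BB·BB·DC·C·C
    A ↦ C
    B ↦ BB
    C ↦ DC
  step 0 ⇒ step 1: BBAD ⇒ BB·BB·C·AA
    D ↦ AA

A->C, B->BB, C->DC, D->AA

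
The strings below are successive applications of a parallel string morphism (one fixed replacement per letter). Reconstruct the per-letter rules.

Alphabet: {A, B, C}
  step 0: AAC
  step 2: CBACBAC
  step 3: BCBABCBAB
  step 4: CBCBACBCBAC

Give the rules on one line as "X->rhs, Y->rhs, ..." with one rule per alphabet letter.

A->BA, B->C, C->B

  step 3 ⇒ step 4: BCBABCBAB ⇒ C·B·C·BA·C·B·C·BA·C
    A ↦ BA
    B ↦ C
    C ↦ B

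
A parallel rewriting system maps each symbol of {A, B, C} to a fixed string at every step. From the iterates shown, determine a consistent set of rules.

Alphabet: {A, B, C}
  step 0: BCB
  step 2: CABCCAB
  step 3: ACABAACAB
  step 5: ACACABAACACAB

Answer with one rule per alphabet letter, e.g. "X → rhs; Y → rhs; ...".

A->C, B->AB, C->A

  step 2 ⇒ step 3: CABCCAB ⇒ A·C·AB·A·A·C·AB
    A ↦ C
    B ↦ AB
    C ↦ A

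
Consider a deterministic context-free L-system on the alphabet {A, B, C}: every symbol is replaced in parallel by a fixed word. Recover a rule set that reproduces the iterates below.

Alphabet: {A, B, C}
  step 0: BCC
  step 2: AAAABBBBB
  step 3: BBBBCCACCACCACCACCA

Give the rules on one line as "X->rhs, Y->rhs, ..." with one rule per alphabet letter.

  step 2 ⇒ step 3: AAAABBBBB ⇒ B·B·B·B·CCA·CCA·CCA·CCA·CCA
    A ↦ B
    B ↦ CCA
    C ↦ AA  (constrained at step 0)

A->B, B->CCA, C->AA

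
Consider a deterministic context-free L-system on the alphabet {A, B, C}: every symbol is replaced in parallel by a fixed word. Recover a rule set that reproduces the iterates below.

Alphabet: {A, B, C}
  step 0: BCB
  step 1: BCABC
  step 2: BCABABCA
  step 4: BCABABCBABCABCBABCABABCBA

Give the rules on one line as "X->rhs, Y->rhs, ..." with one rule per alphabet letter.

A->BA, B->BC, C->A

  step 1 ⇒ step 2: BCABC ⇒ BC·A·BA·BC·A
    A ↦ BA
    B ↦ BC
    C ↦ A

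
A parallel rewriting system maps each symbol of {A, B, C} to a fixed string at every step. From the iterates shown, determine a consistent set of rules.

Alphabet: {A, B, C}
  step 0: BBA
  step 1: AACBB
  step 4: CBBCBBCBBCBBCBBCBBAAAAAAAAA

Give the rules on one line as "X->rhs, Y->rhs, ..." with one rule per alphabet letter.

  step 0 ⇒ step 1: BBA ⇒ A·A·CBB
    A ↦ CBB
    B ↦ A
    C ↦ A  (constrained at step 1)

A->CBB, B->A, C->A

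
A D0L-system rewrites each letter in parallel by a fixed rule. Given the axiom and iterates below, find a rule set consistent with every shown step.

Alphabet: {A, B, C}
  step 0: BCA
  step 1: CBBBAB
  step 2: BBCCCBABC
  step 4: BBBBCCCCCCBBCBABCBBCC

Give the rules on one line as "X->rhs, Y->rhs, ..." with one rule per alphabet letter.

A->BAB, B->C, C->BB

  step 1 ⇒ step 2: CBBBAB ⇒ BB·C·C·C·BAB·C
    A ↦ BAB
    B ↦ C
    C ↦ BB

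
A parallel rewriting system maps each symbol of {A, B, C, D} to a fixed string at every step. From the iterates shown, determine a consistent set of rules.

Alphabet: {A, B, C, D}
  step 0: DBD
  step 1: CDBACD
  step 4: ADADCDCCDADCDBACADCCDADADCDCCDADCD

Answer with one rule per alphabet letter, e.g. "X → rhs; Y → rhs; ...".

A->C, B->BA, C->AD, D->CD

  step 0 ⇒ step 1: DBD ⇒ CD·BA·CD
    B ↦ BA
    D ↦ CD
    A ↦ C  (constrained at step 1)
    C ↦ AD  (constrained at step 1)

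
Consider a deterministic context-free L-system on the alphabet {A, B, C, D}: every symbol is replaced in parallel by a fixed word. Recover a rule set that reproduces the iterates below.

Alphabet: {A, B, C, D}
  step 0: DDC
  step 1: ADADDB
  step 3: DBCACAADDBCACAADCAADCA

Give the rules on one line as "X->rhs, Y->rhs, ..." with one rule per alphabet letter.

A->CA, B->A, C->DB, D->AD

  step 0 ⇒ step 1: DDC ⇒ AD·AD·DB
    C ↦ DB
    D ↦ AD
    A ↦ CA  (constrained at step 1)
    B ↦ A  (constrained at step 1)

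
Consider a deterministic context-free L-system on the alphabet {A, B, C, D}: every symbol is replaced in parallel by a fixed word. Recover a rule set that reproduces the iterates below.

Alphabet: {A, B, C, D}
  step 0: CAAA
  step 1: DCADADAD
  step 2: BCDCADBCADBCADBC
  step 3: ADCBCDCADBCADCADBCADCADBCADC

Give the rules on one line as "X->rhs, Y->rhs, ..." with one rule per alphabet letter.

  step 2 ⇒ step 3: BCDCADBCADBCADBC ⇒ A·DC·BC·DC·AD·BC·A·DC·AD·BC·A·DC·AD·BC·A·DC
    A ↦ AD
    B ↦ A
    C ↦ DC
    D ↦ BC

A->AD, B->A, C->DC, D->BC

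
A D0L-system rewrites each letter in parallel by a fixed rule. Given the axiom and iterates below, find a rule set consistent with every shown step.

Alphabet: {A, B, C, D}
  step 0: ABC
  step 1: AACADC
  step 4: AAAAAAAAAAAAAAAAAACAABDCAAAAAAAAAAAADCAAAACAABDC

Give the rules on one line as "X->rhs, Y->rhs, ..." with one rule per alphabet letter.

A->AA, B->CA, C->DC, D->AB

  step 0 ⇒ step 1: ABC ⇒ AA·CA·DC
    A ↦ AA
    B ↦ CA
    C ↦ DC
    D ↦ AB  (constrained at step 1)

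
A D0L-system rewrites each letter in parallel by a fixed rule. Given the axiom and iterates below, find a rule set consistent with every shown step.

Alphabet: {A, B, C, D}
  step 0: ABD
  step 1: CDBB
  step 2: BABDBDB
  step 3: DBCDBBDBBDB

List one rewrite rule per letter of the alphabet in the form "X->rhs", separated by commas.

A->C, B->DB, C->BA, D->B

  step 2 ⇒ step 3: BABDBDB ⇒ DB·C·DB·B·DB·B·DB
    A ↦ C
    B ↦ DB
    D ↦ B
  step 1 ⇒ step 2: CDBB ⇒ BA·B·DB·DB
    C ↦ BA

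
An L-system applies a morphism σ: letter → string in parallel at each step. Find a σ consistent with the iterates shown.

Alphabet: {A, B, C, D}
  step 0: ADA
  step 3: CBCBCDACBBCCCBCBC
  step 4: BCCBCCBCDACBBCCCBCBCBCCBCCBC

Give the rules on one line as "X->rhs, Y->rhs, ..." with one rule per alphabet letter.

  step 3 ⇒ step 4: CBCBCDACBBCCCBCBC ⇒ BC·C·BC·C·BC·DA·CB·BC·C·C·BC·BC·BC·C·BC·C·BC
    A ↦ CB
    B ↦ C
    C ↦ BC
    D ↦ DA

A->CB, B->C, C->BC, D->DA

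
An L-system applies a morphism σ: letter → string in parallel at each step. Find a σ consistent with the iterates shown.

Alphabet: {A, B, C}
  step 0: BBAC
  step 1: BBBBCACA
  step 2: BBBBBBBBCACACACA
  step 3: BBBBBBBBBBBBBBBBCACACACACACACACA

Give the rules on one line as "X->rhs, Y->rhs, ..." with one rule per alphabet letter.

A->CA, B->BB, C->CA

  step 2 ⇒ step 3: BBBBBBBBCACACACA ⇒ BB·BB·BB·BB·BB·BB·BB·BB·CA·CA·CA·CA·CA·CA·CA·CA
    A ↦ CA
    B ↦ BB
    C ↦ CA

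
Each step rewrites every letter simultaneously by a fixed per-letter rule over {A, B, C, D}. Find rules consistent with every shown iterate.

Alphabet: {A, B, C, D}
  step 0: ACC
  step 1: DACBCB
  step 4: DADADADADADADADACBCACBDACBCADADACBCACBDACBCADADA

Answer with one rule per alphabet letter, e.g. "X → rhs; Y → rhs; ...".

  step 0 ⇒ step 1: ACC ⇒ DA·CB·CB
    A ↦ DA
    C ↦ CB
    B ↦ CA  (constrained at step 1)
    D ↦ DA  (constrained at step 1)

A->DA, B->CA, C->CB, D->DA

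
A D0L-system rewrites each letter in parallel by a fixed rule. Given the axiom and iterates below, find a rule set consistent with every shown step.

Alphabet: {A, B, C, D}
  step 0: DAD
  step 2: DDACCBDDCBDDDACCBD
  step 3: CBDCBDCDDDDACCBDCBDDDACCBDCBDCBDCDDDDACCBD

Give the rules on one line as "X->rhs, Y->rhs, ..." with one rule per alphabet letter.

  step 2 ⇒ step 3: DDACCBDDCBDDDACCBD ⇒ CBD·CBD·CD·D·D·DAC·CBD·CBD·D·DAC·CBD·CBD·CBD·CD·D·D·DAC·CBD
    A ↦ CD
    B ↦ DAC
    C ↦ D
    D ↦ CBD

A->CD, B->DAC, C->D, D->CBD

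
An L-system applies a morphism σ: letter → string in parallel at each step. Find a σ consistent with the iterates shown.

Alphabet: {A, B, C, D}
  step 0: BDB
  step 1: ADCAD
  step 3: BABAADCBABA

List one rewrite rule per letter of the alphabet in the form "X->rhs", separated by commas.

A->C, B->AD, C->BA, D->C

  step 0 ⇒ step 1: BDB ⇒ AD·C·AD
    B ↦ AD
    D ↦ C
    A ↦ C  (constrained at step 1)
    C ↦ BA  (constrained at step 1)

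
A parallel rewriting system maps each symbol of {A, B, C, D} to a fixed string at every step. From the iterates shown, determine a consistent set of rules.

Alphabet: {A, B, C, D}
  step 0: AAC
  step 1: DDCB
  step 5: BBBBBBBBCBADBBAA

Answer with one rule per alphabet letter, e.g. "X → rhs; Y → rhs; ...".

A->D, B->A, C->CB, D->BB

  step 0 ⇒ step 1: AAC ⇒ D·D·CB
    A ↦ D
    C ↦ CB
    B ↦ A  (constrained at step 1)
    D ↦ BB  (constrained at step 1)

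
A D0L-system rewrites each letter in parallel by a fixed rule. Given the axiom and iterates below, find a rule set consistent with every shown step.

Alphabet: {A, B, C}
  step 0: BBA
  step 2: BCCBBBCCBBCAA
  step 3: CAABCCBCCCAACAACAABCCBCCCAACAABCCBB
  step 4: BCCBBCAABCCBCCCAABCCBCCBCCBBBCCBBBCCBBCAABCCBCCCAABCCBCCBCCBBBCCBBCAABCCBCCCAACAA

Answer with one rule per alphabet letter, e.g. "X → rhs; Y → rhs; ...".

  step 3 ⇒ step 4: CAABCCBCCCAACAACAABCCBCCCAACAABCCBB ⇒ BCC·B·B·CAA·BCC·BCC·CAA·BCC·BCC·BCC·B·B·BCC·B·B·BCC·B·B·CAA·BCC·BCC·CAA·BCC·BCC·BCC·B·B·BCC·B·B·CAA·BCC·BCC·CAA·CAA
    A ↦ B
    B ↦ CAA
    C ↦ BCC

A->B, B->CAA, C->BCC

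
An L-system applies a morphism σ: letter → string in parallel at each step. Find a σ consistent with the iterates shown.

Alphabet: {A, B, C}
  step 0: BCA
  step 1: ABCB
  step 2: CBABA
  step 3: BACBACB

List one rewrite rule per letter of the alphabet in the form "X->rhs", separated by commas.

A->CB, B->A, C->B

  step 2 ⇒ step 3: CBABA ⇒ B·A·CB·A·CB
    A ↦ CB
    B ↦ A
    C ↦ B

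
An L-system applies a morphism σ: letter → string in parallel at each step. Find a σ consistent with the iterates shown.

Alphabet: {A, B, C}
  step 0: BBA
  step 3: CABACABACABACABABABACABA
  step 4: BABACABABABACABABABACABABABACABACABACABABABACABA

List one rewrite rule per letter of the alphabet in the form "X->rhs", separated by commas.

  step 3 ⇒ step 4: CABACABACABACABABABACABA ⇒ BA·BA·CA·BA·BA·BA·CA·BA·BA·BA·CA·BA·BA·BA·CA·BA·CA·BA·CA·BA·BA·BA·CA·BA
    A ↦ BA
    B ↦ CA
    C ↦ BA

A->BA, B->CA, C->BA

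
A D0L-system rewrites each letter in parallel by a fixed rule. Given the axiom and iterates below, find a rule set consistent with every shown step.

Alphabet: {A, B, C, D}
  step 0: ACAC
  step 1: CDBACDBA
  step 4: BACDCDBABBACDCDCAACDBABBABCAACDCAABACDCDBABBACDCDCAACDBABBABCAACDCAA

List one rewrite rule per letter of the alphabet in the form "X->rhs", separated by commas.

A->CD, B->CAA, C->BA, D->B

  step 0 ⇒ step 1: ACAC ⇒ CD·BA·CD·BA
    A ↦ CD
    C ↦ BA
    B ↦ CAA  (constrained at step 1)
    D ↦ B  (constrained at step 1)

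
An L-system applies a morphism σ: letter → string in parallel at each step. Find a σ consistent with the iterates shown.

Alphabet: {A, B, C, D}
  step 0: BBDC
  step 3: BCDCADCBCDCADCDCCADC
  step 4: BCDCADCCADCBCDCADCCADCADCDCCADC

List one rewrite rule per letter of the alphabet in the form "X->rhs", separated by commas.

A->C, B->BC, C->DC, D->A

  step 3 ⇒ step 4: BCDCADCBCDCADCDCCADC ⇒ BC·DC·A·DC·C·A·DC·BC·DC·A·DC·C·A·DC·A·DC·DC·C·A·DC
    A ↦ C
    B ↦ BC
    C ↦ DC
    D ↦ A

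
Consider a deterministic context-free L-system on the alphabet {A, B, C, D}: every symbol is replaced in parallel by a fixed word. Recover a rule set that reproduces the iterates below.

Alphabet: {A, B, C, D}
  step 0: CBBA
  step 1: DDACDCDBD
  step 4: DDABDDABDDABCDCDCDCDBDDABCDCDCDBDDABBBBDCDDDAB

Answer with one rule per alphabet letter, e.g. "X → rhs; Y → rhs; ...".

A->BD, B->CD, C->DDA, D->B

  step 0 ⇒ step 1: CBBA ⇒ DDA·CD·CD·BD
    A ↦ BD
    B ↦ CD
    C ↦ DDA
    D ↦ B  (constrained at step 1)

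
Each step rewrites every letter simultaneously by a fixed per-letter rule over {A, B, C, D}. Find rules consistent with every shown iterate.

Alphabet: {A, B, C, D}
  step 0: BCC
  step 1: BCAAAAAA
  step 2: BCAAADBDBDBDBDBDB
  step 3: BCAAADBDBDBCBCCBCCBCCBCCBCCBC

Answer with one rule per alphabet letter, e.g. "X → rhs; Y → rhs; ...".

A->DB, B->BC, C->AAA, D->C

  step 2 ⇒ step 3: BCAAADBDBDBDBDBDB ⇒ BC·AAA·DB·DB·DB·C·BC·C·BC·C·BC·C·BC·C·BC·C·BC
    A ↦ DB
    B ↦ BC
    C ↦ AAA
    D ↦ C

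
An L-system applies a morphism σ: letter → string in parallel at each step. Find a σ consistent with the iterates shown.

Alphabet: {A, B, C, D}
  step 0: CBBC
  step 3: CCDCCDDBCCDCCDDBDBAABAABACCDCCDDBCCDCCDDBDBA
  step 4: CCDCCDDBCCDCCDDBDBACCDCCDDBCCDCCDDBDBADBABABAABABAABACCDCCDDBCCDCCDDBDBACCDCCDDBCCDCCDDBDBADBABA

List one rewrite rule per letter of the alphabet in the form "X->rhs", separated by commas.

A->BA, B->A, C->CCD, D->DB

  step 3 ⇒ step 4: CCDCCDDBCCDCCDDBDBAABAABACCDCCDDBCCDCCDDBDBA ⇒ CCD·CCD·DB·CCD·CCD·DB·DB·A·CCD·CCD·DB·CCD·CCD·DB·DB·A·DB·A·BA·BA·A·BA·BA·A·BA·CCD·CCD·DB·CCD·CCD·DB·DB·A·CCD·CCD·DB·CCD·CCD·DB·DB·A·DB·A·BA
    A ↦ BA
    B ↦ A
    C ↦ CCD
    D ↦ DB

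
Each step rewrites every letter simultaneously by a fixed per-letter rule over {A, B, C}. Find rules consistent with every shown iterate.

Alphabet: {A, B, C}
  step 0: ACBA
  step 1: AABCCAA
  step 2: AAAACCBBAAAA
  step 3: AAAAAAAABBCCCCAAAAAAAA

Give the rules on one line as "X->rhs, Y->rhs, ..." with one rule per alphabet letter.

  step 2 ⇒ step 3: AAAACCBBAAAA ⇒ AA·AA·AA·AA·B·B·CC·CC·AA·AA·AA·AA
    A ↦ AA
    B ↦ CC
    C ↦ B

A->AA, B->CC, C->B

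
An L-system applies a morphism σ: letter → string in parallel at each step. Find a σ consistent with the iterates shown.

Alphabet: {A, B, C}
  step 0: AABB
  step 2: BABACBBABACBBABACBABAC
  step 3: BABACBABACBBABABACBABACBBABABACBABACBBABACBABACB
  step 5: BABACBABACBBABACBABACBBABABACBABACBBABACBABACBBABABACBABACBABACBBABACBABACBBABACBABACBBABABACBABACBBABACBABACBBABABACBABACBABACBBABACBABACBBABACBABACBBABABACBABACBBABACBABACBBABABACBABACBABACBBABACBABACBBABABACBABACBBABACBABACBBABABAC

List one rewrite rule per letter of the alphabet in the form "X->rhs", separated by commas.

  step 2 ⇒ step 3: BABACBBABACBBABACBABAC ⇒ BA·BAC·BA·BAC·B·BA·BA·BAC·BA·BAC·B·BA·BA·BAC·BA·BAC·B·BA·BAC·BA·BAC·B
    A ↦ BAC
    B ↦ BA
    C ↦ B

A->BAC, B->BA, C->B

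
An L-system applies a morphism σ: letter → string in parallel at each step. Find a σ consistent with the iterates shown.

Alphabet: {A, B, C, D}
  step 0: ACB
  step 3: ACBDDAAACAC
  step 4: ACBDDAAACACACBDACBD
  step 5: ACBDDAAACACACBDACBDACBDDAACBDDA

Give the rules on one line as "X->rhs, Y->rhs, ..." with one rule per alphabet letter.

A->AC, B->D, C->BD, D->A

  step 4 ⇒ step 5: ACBDDAAACACACBDACBD ⇒ AC·BD·D·A·A·AC·AC·AC·BD·AC·BD·AC·BD·D·A·AC·BD·D·A
    A ↦ AC
    B ↦ D
    C ↦ BD
    D ↦ A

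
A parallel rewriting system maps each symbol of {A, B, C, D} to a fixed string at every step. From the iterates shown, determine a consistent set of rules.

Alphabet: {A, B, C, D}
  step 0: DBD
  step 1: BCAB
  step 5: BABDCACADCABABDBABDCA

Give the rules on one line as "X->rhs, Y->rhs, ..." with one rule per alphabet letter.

A->D, B->CA, C->AB, D->B

  step 0 ⇒ step 1: DBD ⇒ B·CA·B
    B ↦ CA
    D ↦ B
    A ↦ D  (constrained at step 1)
    C ↦ AB  (constrained at step 1)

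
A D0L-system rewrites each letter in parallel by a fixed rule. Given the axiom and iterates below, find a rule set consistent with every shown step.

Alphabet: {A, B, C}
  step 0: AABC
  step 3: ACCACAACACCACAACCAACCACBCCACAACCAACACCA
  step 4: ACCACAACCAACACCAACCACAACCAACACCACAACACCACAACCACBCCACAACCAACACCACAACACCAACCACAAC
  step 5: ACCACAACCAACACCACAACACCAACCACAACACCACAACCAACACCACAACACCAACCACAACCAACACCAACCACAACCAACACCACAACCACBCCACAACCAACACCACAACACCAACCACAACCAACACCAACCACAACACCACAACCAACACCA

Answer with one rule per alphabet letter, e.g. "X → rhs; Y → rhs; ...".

A->AC, B->CBC, C->CA

  step 4 ⇒ step 5: ACCACAACCAACACCAACCACAACCAACACCACAACACCACAACCACBCCACAACCAACACCACAACACCAACCACAAC ⇒ AC·CA·CA·AC·CA·AC·AC·CA·CA·AC·AC·CA·AC·CA·CA·AC·AC·CA·CA·AC·CA·AC·AC·CA·CA·AC·AC·CA·AC·CA·CA·AC·CA·AC·AC·CA·AC·CA·CA·AC·CA·AC·AC·CA·CA·AC·CA·CBC·CA·CA·AC·CA·AC·AC·CA·CA·AC·AC·CA·AC·CA·CA·AC·CA·AC·AC·CA·AC·CA·CA·AC·AC·CA·CA·AC·CA·AC·AC·CA
    A ↦ AC
    B ↦ CBC
    C ↦ CA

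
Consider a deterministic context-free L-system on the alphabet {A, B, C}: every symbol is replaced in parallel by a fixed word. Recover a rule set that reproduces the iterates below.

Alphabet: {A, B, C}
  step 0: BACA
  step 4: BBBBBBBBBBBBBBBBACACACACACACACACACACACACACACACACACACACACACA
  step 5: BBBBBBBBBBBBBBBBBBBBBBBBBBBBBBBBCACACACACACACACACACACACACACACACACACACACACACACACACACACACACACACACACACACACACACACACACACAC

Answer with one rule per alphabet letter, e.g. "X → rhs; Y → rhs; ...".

A->C, B->BB, C->ACA

  step 4 ⇒ step 5: BBBBBBBBBBBBBBBBACACACACACACACACACACACACACACACACACACACACACA ⇒ BB·BB·BB·BB·BB·BB·BB·BB·BB·BB·BB·BB·BB·BB·BB·BB·C·ACA·C·ACA·C·ACA·C·ACA·C·ACA·C·ACA·C·ACA·C·ACA·C·ACA·C·ACA·C·ACA·C·ACA·C·ACA·C·ACA·C·ACA·C·ACA·C·ACA·C·ACA·C·ACA·C·ACA·C·ACA·C
    A ↦ C
    B ↦ BB
    C ↦ ACA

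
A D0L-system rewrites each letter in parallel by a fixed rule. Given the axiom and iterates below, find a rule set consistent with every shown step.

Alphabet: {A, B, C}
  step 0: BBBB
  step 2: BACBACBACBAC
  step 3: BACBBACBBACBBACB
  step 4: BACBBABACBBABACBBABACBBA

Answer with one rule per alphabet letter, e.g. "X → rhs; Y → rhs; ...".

A->C, B->BA, C->B

  step 3 ⇒ step 4: BACBBACBBACBBACB ⇒ BA·C·B·BA·BA·C·B·BA·BA·C·B·BA·BA·C·B·BA
    A ↦ C
    B ↦ BA
    C ↦ B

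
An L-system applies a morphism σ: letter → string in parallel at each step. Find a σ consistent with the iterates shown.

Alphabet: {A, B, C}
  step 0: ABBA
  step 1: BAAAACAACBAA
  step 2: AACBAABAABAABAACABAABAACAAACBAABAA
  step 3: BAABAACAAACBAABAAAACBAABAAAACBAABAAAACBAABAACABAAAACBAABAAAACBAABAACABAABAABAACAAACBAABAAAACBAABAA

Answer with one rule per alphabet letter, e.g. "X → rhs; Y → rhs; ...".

  step 2 ⇒ step 3: AACBAABAABAABAACABAABAACAAACBAABAA ⇒ BAA·BAA·CA·AAC·BAA·BAA·AAC·BAA·BAA·AAC·BAA·BAA·AAC·BAA·BAA·CA·BAA·AAC·BAA·BAA·AAC·BAA·BAA·CA·BAA·BAA·BAA·CA·AAC·BAA·BAA·AAC·BAA·BAA
    A ↦ BAA
    B ↦ AAC
    C ↦ CA

A->BAA, B->AAC, C->CA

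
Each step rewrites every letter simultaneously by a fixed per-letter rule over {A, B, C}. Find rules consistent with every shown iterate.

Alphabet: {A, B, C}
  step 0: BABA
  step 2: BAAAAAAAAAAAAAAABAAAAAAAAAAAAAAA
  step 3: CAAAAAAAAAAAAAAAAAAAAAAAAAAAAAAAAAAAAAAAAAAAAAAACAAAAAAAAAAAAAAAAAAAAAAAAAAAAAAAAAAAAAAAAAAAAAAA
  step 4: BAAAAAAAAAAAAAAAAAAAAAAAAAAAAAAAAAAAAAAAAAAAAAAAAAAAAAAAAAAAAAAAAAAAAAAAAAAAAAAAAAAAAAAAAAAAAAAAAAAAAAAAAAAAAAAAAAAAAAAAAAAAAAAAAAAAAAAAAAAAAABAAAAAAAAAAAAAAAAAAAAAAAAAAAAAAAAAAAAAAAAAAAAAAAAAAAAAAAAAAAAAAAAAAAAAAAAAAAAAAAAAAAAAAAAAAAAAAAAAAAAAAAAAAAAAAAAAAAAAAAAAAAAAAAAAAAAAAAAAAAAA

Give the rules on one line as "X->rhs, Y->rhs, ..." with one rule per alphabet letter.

A->AAA, B->CAA, C->B

  step 3 ⇒ step 4: CAAAAAAAAAAAAAAAAAAAAAAAAAAAAAAAAAAAAAAAAAAAAAAACAAAAAAAAAAAAAAAAAAAAAAAAAAAAAAAAAAAAAAAAAAAAAAA ⇒ B·AAA·AAA·AAA·AAA·AAA·AAA·AAA·AAA·AAA·AAA·AAA·AAA·AAA·AAA·AAA·AAA·AAA·AAA·AAA·AAA·AAA·AAA·AAA·AAA·AAA·AAA·AAA·AAA·AAA·AAA·AAA·AAA·AAA·AAA·AAA·AAA·AAA·AAA·AAA·AAA·AAA·AAA·AAA·AAA·AAA·AAA·AAA·B·AAA·AAA·AAA·AAA·AAA·AAA·AAA·AAA·AAA·AAA·AAA·AAA·AAA·AAA·AAA·AAA·AAA·AAA·AAA·AAA·AAA·AAA·AAA·AAA·AAA·AAA·AAA·AAA·AAA·AAA·AAA·AAA·AAA·AAA·AAA·AAA·AAA·AAA·AAA·AAA·AAA·AAA·AAA·AAA·AAA·AAA·AAA
    A ↦ AAA
    C ↦ B
  step 2 ⇒ step 3: BAAAAAAAAAAAAAAABAAAAAAAAAAAAAAA ⇒ CAA·AAA·AAA·AAA·AAA·AAA·AAA·AAA·AAA·AAA·AAA·AAA·AAA·AAA·AAA·AAA·CAA·AAA·AAA·AAA·AAA·AAA·AAA·AAA·AAA·AAA·AAA·AAA·AAA·AAA·AAA·AAA
    B ↦ CAA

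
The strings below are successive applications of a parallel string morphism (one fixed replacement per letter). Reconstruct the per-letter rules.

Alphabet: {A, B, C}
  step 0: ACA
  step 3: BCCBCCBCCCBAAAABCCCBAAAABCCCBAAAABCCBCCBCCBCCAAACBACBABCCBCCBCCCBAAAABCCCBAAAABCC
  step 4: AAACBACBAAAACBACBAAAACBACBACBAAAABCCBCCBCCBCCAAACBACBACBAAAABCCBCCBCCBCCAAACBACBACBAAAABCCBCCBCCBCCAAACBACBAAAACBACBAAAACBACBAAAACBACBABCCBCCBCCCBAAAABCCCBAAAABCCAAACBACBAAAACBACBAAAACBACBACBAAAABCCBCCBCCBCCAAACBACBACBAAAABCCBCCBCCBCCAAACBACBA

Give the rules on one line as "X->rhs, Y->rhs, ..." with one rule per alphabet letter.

A->BCC, B->AAA, C->CBA

  step 3 ⇒ step 4: BCCBCCBCCCBAAAABCCCBAAAABCCCBAAAABCCBCCBCCBCCAAACBACBABCCBCCBCCCBAAAABCCCBAAAABCC ⇒ AAA·CBA·CBA·AAA·CBA·CBA·AAA·CBA·CBA·CBA·AAA·BCC·BCC·BCC·BCC·AAA·CBA·CBA·CBA·AAA·BCC·BCC·BCC·BCC·AAA·CBA·CBA·CBA·AAA·BCC·BCC·BCC·BCC·AAA·CBA·CBA·AAA·CBA·CBA·AAA·CBA·CBA·AAA·CBA·CBA·BCC·BCC·BCC·CBA·AAA·BCC·CBA·AAA·BCC·AAA·CBA·CBA·AAA·CBA·CBA·AAA·CBA·CBA·CBA·AAA·BCC·BCC·BCC·BCC·AAA·CBA·CBA·CBA·AAA·BCC·BCC·BCC·BCC·AAA·CBA·CBA
    A ↦ BCC
    B ↦ AAA
    C ↦ CBA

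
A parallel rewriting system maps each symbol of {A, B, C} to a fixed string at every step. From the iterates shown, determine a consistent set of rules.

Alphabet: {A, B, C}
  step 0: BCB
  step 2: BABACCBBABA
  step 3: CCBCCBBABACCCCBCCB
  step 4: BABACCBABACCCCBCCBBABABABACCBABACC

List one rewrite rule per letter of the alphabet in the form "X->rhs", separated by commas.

  step 3 ⇒ step 4: CCBCCBBABACCCCBCCB ⇒ BA·BA·CC·BA·BA·CC·CC·B·CC·B·BA·BA·BA·BA·CC·BA·BA·CC
    A ↦ B
    B ↦ CC
    C ↦ BA

A->B, B->CC, C->BA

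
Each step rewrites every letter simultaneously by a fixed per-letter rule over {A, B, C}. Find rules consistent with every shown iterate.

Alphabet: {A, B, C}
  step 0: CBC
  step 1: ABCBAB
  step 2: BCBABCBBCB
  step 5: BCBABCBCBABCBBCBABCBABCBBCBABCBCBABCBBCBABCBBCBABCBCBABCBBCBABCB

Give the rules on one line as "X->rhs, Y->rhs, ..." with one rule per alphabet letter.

A->B, B->CB, C->AB

  step 1 ⇒ step 2: ABCBAB ⇒ B·CB·AB·CB·B·CB
    A ↦ B
    B ↦ CB
    C ↦ AB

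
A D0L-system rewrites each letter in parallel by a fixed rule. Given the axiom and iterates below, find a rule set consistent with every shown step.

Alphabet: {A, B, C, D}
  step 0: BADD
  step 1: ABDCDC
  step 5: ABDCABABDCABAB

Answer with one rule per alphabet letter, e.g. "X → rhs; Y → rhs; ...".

  step 0 ⇒ step 1: BADD ⇒ A·B·DC·DC
    A ↦ B
    B ↦ A
    D ↦ DC
    C ↦ A  (constrained at step 1)

A->B, B->A, C->A, D->DC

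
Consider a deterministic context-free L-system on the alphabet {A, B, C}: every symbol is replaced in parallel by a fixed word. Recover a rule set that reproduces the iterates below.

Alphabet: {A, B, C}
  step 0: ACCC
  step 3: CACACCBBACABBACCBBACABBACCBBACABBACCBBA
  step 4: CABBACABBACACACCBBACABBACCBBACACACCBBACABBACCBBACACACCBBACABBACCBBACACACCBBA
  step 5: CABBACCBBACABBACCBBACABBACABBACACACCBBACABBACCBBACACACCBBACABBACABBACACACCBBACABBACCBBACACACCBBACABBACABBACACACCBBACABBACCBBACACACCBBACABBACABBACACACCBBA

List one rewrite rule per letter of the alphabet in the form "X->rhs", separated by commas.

A->BBA, B->C, C->CA

  step 4 ⇒ step 5: CABBACABBACACACCBBACABBACCBBACACACCBBACABBACCBBACACACCBBACABBACCBBACACACCBBA ⇒ CA·BBA·C·C·BBA·CA·BBA·C·C·BBA·CA·BBA·CA·BBA·CA·CA·C·C·BBA·CA·BBA·C·C·BBA·CA·CA·C·C·BBA·CA·BBA·CA·BBA·CA·CA·C·C·BBA·CA·BBA·C·C·BBA·CA·CA·C·C·BBA·CA·BBA·CA·BBA·CA·CA·C·C·BBA·CA·BBA·C·C·BBA·CA·CA·C·C·BBA·CA·BBA·CA·BBA·CA·CA·C·C·BBA
    A ↦ BBA
    B ↦ C
    C ↦ CA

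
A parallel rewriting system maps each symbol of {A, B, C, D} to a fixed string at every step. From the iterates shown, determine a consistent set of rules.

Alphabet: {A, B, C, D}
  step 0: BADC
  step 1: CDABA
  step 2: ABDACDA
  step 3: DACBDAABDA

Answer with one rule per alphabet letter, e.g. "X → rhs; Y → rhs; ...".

A->DA, B->C, C->A, D->B

  step 2 ⇒ step 3: ABDACDA ⇒ DA·C·B·DA·A·B·DA
    A ↦ DA
    B ↦ C
    C ↦ A
    D ↦ B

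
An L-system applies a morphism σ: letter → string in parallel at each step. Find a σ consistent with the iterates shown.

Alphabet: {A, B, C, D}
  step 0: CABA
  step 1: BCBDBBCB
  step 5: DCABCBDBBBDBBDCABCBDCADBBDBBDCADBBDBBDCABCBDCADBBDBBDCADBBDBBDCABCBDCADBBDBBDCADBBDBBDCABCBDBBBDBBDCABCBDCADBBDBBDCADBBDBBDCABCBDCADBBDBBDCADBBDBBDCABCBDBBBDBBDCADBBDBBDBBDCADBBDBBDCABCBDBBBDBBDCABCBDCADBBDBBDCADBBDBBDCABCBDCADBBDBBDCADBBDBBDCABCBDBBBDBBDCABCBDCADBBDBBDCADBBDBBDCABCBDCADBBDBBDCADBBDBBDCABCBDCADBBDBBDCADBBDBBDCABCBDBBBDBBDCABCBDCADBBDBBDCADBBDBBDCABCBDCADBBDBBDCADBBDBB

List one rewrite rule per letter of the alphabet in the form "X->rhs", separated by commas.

  step 0 ⇒ step 1: CABA ⇒ B·CB·DBB·CB
    A ↦ CB
    B ↦ DBB
    C ↦ B
    D ↦ DCA  (constrained at step 1)

A->CB, B->DBB, C->B, D->DCA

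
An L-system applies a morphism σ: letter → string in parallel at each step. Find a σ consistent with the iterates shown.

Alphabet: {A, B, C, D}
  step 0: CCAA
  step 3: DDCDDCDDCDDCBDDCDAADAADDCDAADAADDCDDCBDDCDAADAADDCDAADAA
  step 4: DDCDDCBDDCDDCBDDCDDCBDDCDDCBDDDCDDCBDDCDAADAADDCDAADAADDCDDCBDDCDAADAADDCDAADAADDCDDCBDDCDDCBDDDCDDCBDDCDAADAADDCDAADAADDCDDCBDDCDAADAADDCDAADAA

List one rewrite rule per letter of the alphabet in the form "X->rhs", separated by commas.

A->DAA, B->D, C->B, D->DDC

  step 3 ⇒ step 4: DDCDDCDDCDDCBDDCDAADAADDCDAADAADDCDDCBDDCDAADAADDCDAADAA ⇒ DDC·DDC·B·DDC·DDC·B·DDC·DDC·B·DDC·DDC·B·D·DDC·DDC·B·DDC·DAA·DAA·DDC·DAA·DAA·DDC·DDC·B·DDC·DAA·DAA·DDC·DAA·DAA·DDC·DDC·B·DDC·DDC·B·D·DDC·DDC·B·DDC·DAA·DAA·DDC·DAA·DAA·DDC·DDC·B·DDC·DAA·DAA·DDC·DAA·DAA
    A ↦ DAA
    B ↦ D
    C ↦ B
    D ↦ DDC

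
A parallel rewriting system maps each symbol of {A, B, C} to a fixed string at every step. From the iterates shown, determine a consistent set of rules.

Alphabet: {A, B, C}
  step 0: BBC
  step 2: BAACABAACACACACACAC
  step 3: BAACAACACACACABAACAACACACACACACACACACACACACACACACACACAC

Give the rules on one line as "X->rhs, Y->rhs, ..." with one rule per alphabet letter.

A->ACA, B->BA, C->CAC

  step 2 ⇒ step 3: BAACABAACACACACACAC ⇒ BA·ACA·ACA·CAC·ACA·BA·ACA·ACA·CAC·ACA·CAC·ACA·CAC·ACA·CAC·ACA·CAC·ACA·CAC
    A ↦ ACA
    B ↦ BA
    C ↦ CAC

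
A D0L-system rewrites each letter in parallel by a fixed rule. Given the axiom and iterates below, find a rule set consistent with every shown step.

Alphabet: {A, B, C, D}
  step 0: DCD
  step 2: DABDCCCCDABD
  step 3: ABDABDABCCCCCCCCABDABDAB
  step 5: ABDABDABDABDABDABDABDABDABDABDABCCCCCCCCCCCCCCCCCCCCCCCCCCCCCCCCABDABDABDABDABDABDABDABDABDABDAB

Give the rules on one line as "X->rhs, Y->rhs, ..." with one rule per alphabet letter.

  step 2 ⇒ step 3: DABDCCCCDABD ⇒ AB·DA·BD·AB·CC·CC·CC·CC·AB·DA·BD·AB
    A ↦ DA
    B ↦ BD
    C ↦ CC
    D ↦ AB

A->DA, B->BD, C->CC, D->AB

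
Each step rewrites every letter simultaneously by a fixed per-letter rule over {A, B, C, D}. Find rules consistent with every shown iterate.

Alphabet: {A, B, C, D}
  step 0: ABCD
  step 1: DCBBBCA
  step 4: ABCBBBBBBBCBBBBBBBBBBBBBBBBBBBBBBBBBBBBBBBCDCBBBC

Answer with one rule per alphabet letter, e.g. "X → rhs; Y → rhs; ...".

  step 0 ⇒ step 1: ABCD ⇒ DC·BB·BC·A
    A ↦ DC
    B ↦ BB
    C ↦ BC
    D ↦ A

A->DC, B->BB, C->BC, D->A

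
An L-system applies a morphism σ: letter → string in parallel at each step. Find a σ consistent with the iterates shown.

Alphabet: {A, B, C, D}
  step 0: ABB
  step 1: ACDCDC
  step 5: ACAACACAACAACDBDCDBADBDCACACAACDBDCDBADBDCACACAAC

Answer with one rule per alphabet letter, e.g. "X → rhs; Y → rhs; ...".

A->AC, B->DC, C->A, D->DB

  step 0 ⇒ step 1: ABB ⇒ AC·DC·DC
    A ↦ AC
    B ↦ DC
    C ↦ A  (constrained at step 1)
    D ↦ DB  (constrained at step 1)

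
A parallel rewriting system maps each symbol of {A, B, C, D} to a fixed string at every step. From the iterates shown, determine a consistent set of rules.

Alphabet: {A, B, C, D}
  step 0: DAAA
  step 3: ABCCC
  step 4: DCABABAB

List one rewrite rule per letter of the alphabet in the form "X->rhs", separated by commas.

A->D, B->C, C->AB, D->B

  step 3 ⇒ step 4: ABCCC ⇒ D·C·AB·AB·AB
    A ↦ D
    B ↦ C
    C ↦ AB
    D ↦ B  (constrained at step 0)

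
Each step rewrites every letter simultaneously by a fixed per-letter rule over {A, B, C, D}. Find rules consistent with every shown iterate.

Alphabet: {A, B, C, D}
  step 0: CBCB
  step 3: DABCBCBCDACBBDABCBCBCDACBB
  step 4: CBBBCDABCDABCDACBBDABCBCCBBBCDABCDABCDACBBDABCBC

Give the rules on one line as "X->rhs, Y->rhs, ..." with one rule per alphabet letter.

  step 3 ⇒ step 4: DABCBCBCDACBBDABCBCBCDACBB ⇒ C·BB·BC·DA·BC·DA·BC·DA·C·BB·DA·BC·BC·C·BB·BC·DA·BC·DA·BC·DA·C·BB·DA·BC·BC
    A ↦ BB
    B ↦ BC
    C ↦ DA
    D ↦ C

A->BB, B->BC, C->DA, D->C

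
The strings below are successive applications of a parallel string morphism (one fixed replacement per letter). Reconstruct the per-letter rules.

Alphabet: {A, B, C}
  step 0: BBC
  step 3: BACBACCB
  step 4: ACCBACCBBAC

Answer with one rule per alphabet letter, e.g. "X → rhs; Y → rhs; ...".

  step 3 ⇒ step 4: BACBACCB ⇒ AC·C·B·AC·C·B·B·AC
    A ↦ C
    B ↦ AC
    C ↦ B

A->C, B->AC, C->B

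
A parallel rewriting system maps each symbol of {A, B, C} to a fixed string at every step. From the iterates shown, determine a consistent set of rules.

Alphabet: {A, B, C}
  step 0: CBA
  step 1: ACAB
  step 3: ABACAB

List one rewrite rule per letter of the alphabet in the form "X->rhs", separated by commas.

A->B, B->A, C->AC

  step 0 ⇒ step 1: CBA ⇒ AC·A·B
    A ↦ B
    B ↦ A
    C ↦ AC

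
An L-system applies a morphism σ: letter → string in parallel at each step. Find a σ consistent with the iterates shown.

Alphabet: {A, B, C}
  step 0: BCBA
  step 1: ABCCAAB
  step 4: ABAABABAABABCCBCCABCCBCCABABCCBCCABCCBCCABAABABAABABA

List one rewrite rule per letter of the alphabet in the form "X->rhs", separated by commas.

A->AB, B->A, C->BCC

  step 0 ⇒ step 1: BCBA ⇒ A·BCC·A·AB
    A ↦ AB
    B ↦ A
    C ↦ BCC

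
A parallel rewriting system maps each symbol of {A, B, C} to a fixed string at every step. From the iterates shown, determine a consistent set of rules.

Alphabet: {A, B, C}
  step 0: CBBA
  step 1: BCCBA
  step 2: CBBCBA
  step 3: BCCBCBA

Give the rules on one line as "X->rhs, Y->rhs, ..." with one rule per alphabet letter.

  step 2 ⇒ step 3: CBBCBA ⇒ B·C·C·B·C·BA
    A ↦ BA
    B ↦ C
    C ↦ B

A->BA, B->C, C->B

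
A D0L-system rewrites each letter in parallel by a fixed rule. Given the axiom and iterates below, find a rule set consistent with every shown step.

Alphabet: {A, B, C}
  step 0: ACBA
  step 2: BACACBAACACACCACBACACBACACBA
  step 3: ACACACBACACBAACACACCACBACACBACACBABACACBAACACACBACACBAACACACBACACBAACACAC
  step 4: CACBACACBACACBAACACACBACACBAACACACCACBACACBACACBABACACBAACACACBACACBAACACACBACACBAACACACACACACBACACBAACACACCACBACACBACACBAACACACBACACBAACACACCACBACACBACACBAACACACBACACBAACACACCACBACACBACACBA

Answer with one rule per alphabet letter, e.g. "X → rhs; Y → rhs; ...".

  step 3 ⇒ step 4: ACACACBACACBAACACACCACBACACBACACBABACACBAACACACBACACBAACACACBACACBAACACAC ⇒ CAC·BA·CAC·BA·CAC·BA·ACA·CAC·BA·CAC·BA·ACA·CAC·CAC·BA·CAC·BA·CAC·BA·BA·CAC·BA·ACA·CAC·BA·CAC·BA·ACA·CAC·BA·CAC·BA·ACA·CAC·ACA·CAC·BA·CAC·BA·ACA·CAC·CAC·BA·CAC·BA·CAC·BA·ACA·CAC·BA·CAC·BA·ACA·CAC·CAC·BA·CAC·BA·CAC·BA·ACA·CAC·BA·CAC·BA·ACA·CAC·CAC·BA·CAC·BA·CAC·BA
    A ↦ CAC
    B ↦ ACA
    C ↦ BA

A->CAC, B->ACA, C->BA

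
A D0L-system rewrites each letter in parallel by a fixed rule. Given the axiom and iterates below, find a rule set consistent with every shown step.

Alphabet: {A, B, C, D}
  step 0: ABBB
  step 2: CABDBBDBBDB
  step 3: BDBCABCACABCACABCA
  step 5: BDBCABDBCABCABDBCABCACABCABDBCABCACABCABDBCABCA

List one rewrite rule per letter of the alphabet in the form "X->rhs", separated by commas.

  step 2 ⇒ step 3: CABDBBDBBDB ⇒ BD·B·CA·B·CA·CA·B·CA·CA·B·CA
    A ↦ B
    B ↦ CA
    C ↦ BD
    D ↦ B

A->B, B->CA, C->BD, D->B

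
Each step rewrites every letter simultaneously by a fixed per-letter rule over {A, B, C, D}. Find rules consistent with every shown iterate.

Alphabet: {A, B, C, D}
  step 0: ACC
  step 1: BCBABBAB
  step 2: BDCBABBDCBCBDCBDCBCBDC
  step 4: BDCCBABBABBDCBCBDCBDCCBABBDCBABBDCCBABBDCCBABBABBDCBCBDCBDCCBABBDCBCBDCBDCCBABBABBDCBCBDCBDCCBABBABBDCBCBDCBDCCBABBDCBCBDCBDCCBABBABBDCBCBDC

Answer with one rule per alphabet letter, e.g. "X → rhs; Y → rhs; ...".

  step 1 ⇒ step 2: BCBABBAB ⇒ BDC·BAB·BDC·BC·BDC·BDC·BC·BDC
    A ↦ BC
    B ↦ BDC
    C ↦ BAB
    D ↦ C  (constrained at step 2)

A->BC, B->BDC, C->BAB, D->C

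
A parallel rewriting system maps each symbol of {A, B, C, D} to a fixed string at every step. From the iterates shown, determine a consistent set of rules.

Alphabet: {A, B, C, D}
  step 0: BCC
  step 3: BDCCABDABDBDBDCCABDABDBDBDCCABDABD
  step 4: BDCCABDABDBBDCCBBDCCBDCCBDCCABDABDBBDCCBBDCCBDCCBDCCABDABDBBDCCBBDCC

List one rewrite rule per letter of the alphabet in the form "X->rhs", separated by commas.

A->B, B->BD, C->ABD, D->CC

  step 3 ⇒ step 4: BDCCABDABDBDBDCCABDABDBDBDCCABDABD ⇒ BD·CC·ABD·ABD·B·BD·CC·B·BD·CC·BD·CC·BD·CC·ABD·ABD·B·BD·CC·B·BD·CC·BD·CC·BD·CC·ABD·ABD·B·BD·CC·B·BD·CC
    A ↦ B
    B ↦ BD
    C ↦ ABD
    D ↦ CC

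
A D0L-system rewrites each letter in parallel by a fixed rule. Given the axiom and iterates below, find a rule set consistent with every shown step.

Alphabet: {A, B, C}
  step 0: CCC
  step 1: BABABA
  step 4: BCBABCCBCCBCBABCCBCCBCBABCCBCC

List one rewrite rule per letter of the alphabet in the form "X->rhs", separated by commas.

A->C, B->BC, C->BA

  step 0 ⇒ step 1: CCC ⇒ BA·BA·BA
    C ↦ BA
    A ↦ C  (constrained at step 1)
    B ↦ BC  (constrained at step 1)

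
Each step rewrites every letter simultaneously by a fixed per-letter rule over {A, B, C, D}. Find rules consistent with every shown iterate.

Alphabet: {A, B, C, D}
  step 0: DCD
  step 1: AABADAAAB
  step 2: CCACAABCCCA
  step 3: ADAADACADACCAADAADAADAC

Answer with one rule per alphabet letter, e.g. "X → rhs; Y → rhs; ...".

A->C, B->A, C->ADA, D->AAB

  step 2 ⇒ step 3: CCACAABCCCA ⇒ ADA·ADA·C·ADA·C·C·A·ADA·ADA·ADA·C
    A ↦ C
    B ↦ A
    C ↦ ADA
  step 0 ⇒ step 1: DCD ⇒ AAB·ADA·AAB
    D ↦ AAB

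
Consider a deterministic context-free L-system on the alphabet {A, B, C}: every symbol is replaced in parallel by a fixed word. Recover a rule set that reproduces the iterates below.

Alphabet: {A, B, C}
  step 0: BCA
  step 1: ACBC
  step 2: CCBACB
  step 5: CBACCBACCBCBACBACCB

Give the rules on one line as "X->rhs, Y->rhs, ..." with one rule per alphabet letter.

  step 1 ⇒ step 2: ACBC ⇒ C·CB·A·CB
    A ↦ C
    B ↦ A
    C ↦ CB

A->C, B->A, C->CB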